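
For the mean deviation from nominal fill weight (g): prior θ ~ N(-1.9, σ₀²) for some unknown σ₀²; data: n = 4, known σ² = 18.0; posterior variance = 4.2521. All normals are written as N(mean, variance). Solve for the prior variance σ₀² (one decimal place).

For the Normal–Normal model with known σ², precisions add: τ_n = τ₀ + n/σ².
So 1/σ₀² = 1/4.2521 − 4/18.0 = 0.235178 − 0.222222 = 0.012956.
Hence σ₀² = 1/0.012956 ≈ 77.2.

σ₀² = 77.2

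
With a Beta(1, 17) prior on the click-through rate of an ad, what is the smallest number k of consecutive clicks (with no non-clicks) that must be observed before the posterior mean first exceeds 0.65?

After k clicks and 0 non-clicks the posterior is Beta(1+k, 17), with mean (1+k)/(1+17+k).
Set (1+k)/(18+k) > 0.65 and solve: k > (0.65·18 − 1)/(1 − 0.65) = 30.571.
The smallest integer exceeding 30.571 is 31.

k = 31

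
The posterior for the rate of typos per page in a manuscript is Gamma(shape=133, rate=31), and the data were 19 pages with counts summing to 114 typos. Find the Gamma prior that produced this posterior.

Gamma–Poisson conjugacy: posterior shape = α + Σxᵢ, posterior rate = β + n.
So α = 133 − 114 = 19 and β = 31 − 19 = 12.

Gamma(shape=19, rate=12)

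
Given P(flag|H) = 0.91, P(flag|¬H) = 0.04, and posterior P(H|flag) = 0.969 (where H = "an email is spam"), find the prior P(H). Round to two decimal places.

In odds form, posterior odds = prior odds × likelihood ratio, so prior odds = posterior odds ÷ LR.
Posterior odds = 0.969/(1−0.969) = 31.2581. LR = 0.91/0.04 = 22.7500.
Prior odds = 31.2581/22.7500 = 1.3740, so P(H) = 1.3740/(1+1.3740) ≈ 0.58.

P(H) = 0.58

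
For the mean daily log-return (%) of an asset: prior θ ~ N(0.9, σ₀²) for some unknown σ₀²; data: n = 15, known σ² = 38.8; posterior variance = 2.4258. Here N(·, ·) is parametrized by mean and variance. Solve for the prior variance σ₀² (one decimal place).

Posterior precision equals prior precision plus data precision: 1/σ_n² = 1/σ₀² + n/σ².
So 1/σ₀² = 1/2.4258 − 15/38.8 = 0.412235 − 0.386598 = 0.025637.
Hence σ₀² = 1/0.025637 ≈ 39.0.

σ₀² = 39.0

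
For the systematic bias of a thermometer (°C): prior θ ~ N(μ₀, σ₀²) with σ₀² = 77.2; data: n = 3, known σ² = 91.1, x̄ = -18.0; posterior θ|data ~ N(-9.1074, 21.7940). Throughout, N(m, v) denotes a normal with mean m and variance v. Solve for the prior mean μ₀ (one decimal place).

μ₀ = 13.5

With known observation variance, the Normal–Normal posterior has precision τ_n = τ₀ + n/σ² and mean μ_n = (τ₀μ₀ + (n/σ²)x̄)/τ_n.
Here τ₀ = 1/77.2 = 0.012953 and τ_data = 3/91.1 = 0.032931, so τ_n = 0.045884.
Rearranging for μ₀: μ₀ = (μ_n·τ_n − τ_data·x̄)/τ₀ = (-9.1074·0.045884 − 0.032931·-18.0) / 0.012953 = 0.174874/0.012953 ≈ 13.5.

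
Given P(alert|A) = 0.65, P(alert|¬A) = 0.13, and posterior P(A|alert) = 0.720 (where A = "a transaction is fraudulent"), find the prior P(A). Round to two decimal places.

P(A) = 0.34

In odds form, posterior odds = prior odds × likelihood ratio, so prior odds = posterior odds ÷ LR.
Posterior odds = 0.720/(1−0.720) = 2.5714. LR = 0.65/0.13 = 5.0000.
Prior odds = 2.5714/5.0000 = 0.5143, so P(A) = 0.5143/(1+0.5143) ≈ 0.34.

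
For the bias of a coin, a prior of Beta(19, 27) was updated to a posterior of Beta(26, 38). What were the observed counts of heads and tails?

7 heads and 11 tails

Under Beta–binomial conjugacy the posterior parameters are (a+s, b+f).
So s = 26 − 19 = 7 and f = 38 − 27 = 11.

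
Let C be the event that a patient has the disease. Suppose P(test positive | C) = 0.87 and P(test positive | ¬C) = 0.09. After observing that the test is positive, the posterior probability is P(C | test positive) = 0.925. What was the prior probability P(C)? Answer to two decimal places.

Bayes' rule in odds form gives O(C|E) = O(C)·[P(E|C)/P(E|¬C)], hence O(C) = O(C|E)/LR.
Posterior odds = 0.925/(1−0.925) = 12.3333. LR = 0.87/0.09 = 9.6667.
Prior odds = 12.3333/9.6667 = 1.2759, so P(C) = 1.2759/(1+1.2759) ≈ 0.56.

P(C) = 0.56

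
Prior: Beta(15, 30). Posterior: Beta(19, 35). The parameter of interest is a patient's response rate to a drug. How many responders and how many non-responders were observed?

A Beta(a, b) prior with s successes and f failures in binomial data gives a Beta(a+s, b+f) posterior.
Match parameters: s=19−15=4, f=35−30=5.

4 responders and 5 non-responders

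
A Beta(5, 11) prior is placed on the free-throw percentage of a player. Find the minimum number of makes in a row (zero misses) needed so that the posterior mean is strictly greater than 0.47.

After k makes and 0 misses the posterior is Beta(5+k, 11), with mean (5+k)/(5+11+k).
Set (5+k)/(16+k) > 0.47 and solve: k > (0.47·16 − 5)/(1 − 0.47) = 4.755.
The smallest integer exceeding 4.755 is 5.

k = 5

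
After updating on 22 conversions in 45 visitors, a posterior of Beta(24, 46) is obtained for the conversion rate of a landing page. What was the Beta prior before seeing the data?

A Beta(a, b) prior with s successes and f failures in binomial data gives a Beta(a+s, b+f) posterior.
So a = 24 − 22 = 2 and b = 46 − 23 = 23.

Beta(2, 23)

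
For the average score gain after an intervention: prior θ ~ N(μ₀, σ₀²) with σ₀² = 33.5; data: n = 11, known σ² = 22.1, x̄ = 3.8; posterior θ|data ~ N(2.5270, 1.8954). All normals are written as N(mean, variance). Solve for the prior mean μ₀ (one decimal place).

μ₀ = -18.7

With known observation variance, the Normal–Normal posterior has precision τ_n = τ₀ + n/σ² and mean μ_n = (τ₀μ₀ + (n/σ²)x̄)/τ_n.
Here τ₀ = 1/33.5 = 0.029851 and τ_data = 11/22.1 = 0.497738, so τ_n = 0.527589.
Rearranging for μ₀: μ₀ = (μ_n·τ_n − τ_data·x̄)/τ₀ = (2.5270·0.527589 − 0.497738·3.8) / 0.029851 = -0.558187/0.029851 ≈ -18.7.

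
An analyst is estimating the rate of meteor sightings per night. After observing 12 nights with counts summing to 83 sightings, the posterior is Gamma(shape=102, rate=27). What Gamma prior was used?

Gamma–Poisson conjugacy: posterior shape = α + Σxᵢ, posterior rate = β + n.
So α = 102 − 83 = 19 and β = 27 − 12 = 15.

Gamma(shape=19, rate=15)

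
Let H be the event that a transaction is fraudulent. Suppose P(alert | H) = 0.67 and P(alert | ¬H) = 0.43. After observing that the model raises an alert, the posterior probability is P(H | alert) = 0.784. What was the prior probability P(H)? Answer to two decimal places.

Bayes' rule in odds form gives O(H|E) = O(H)·[P(E|H)/P(E|¬H)], hence O(H) = O(H|E)/LR.
Posterior odds = 0.784/(1−0.784) = 3.6296. LR = 0.67/0.43 = 1.5581.
Prior odds = 3.6296/1.5581 = 2.3295, so P(H) = 2.3295/(1+2.3295) ≈ 0.70.

P(H) = 0.70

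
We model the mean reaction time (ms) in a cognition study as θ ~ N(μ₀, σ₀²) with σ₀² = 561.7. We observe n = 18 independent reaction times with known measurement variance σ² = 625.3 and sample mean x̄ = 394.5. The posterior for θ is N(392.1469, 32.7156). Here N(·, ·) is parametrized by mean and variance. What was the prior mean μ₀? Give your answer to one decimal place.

The posterior mean is a precision-weighted average: μ_n = (τ₀μ₀ + τ_data·x̄)/(τ₀+τ_data), with τ₀=1/σ₀² and τ_data=n/σ².
Here τ₀ = 1/561.7 = 0.001780 and τ_data = 18/625.3 = 0.028786, so τ_n = 0.030566.
Rearranging for μ₀: μ₀ = (μ_n·τ_n − τ_data·x̄)/τ₀ = (392.1469·0.030566 − 0.028786·394.5) / 0.001780 = 0.630285/0.001780 ≈ 354.1.

μ₀ = 354.1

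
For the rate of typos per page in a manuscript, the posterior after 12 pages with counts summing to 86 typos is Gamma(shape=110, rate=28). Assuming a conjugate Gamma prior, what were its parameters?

Gamma(shape=24, rate=16)

A Gamma(α, β) prior (rate parametrization) on a Poisson rate with n observations summing to S gives posterior Gamma(α+S, β+n).
So α = 110 − 86 = 24 and β = 28 − 12 = 16.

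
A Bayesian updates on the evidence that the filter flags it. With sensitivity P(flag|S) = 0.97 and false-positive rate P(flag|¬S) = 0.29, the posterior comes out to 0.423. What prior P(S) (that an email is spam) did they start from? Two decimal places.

Bayes' rule in odds form gives O(S|E) = O(S)·[P(E|S)/P(E|¬S)], hence O(S) = O(S|E)/LR.
Posterior odds = 0.423/(1−0.423) = 0.7331. LR = 0.97/0.29 = 3.3448.
Prior odds = 0.7331/3.3448 = 0.2192, so P(S) = 0.2192/(1+0.2192) ≈ 0.18.

P(S) = 0.18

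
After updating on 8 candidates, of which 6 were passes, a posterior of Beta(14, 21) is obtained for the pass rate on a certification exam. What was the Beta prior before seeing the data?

Beta is conjugate to the binomial likelihood: posterior = Beta(a+s, b+f).
So a = 14 − 6 = 8 and b = 21 − 2 = 19.

Beta(8, 19)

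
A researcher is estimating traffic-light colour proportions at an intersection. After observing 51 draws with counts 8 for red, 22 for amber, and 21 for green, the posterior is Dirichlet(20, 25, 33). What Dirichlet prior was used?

For a Dirichlet(α) prior with multinomial counts c, the posterior is Dirichlet(α + c) componentwise.
Subtract each count from the matching posterior parameter: 20−8=12, 25−22=3, 33−21=12.

Dirichlet(12, 3, 12)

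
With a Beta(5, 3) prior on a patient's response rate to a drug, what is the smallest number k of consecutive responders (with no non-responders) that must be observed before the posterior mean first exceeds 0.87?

After k responders and 0 non-responders the posterior is Beta(5+k, 3), with mean (5+k)/(5+3+k).
Set (5+k)/(8+k) > 0.87 and solve: k > (0.87·8 − 5)/(1 − 0.87) = 15.077.
The smallest integer exceeding 15.077 is 16.

k = 16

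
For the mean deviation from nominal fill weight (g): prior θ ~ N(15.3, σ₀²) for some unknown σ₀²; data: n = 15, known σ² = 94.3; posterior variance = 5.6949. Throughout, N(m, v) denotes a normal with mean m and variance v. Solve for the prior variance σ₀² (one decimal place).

σ₀² = 60.5

For the Normal–Normal model with known σ², precisions add: τ_n = τ₀ + n/σ².
So 1/σ₀² = 1/5.6949 − 15/94.3 = 0.175596 − 0.159067 = 0.016529.
Hence σ₀² = 1/0.016529 ≈ 60.5.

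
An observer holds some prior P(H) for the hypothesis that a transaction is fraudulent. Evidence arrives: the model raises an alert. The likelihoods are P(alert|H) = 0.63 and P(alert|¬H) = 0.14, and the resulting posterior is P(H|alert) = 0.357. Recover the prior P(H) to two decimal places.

P(H) = 0.11

Bayes' rule in odds form gives O(H|E) = O(H)·[P(E|H)/P(E|¬H)], hence O(H) = O(H|E)/LR.
Posterior odds = 0.357/(1−0.357) = 0.5552. LR = 0.63/0.14 = 4.5000.
Prior odds = 0.5552/4.5000 = 0.1234, so P(H) = 0.1234/(1+0.1234) ≈ 0.11.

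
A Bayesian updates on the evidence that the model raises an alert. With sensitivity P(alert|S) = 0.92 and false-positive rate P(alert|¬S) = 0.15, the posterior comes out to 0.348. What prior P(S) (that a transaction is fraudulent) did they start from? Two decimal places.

In odds form, posterior odds = prior odds × likelihood ratio, so prior odds = posterior odds ÷ LR.
Posterior odds = 0.348/(1−0.348) = 0.5337. LR = 0.92/0.15 = 6.1333.
Prior odds = 0.5337/6.1333 = 0.0870, so P(S) = 0.0870/(1+0.0870) ≈ 0.08.

P(S) = 0.08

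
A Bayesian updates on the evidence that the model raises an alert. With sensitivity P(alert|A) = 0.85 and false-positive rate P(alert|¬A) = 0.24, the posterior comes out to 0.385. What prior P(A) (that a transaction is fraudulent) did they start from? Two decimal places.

In odds form, posterior odds = prior odds × likelihood ratio, so prior odds = posterior odds ÷ LR.
Posterior odds = 0.385/(1−0.385) = 0.6260. LR = 0.85/0.24 = 3.5417.
Prior odds = 0.6260/3.5417 = 0.1768, so P(A) = 0.1768/(1+0.1768) ≈ 0.15.

P(A) = 0.15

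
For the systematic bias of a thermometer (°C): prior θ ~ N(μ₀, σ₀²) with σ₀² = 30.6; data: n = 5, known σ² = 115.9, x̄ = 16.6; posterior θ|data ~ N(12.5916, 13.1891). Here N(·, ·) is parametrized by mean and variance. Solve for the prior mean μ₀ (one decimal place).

μ₀ = 7.3

The posterior mean is a precision-weighted average: μ_n = (τ₀μ₀ + τ_data·x̄)/(τ₀+τ_data), with τ₀=1/σ₀² and τ_data=n/σ².
Here τ₀ = 1/30.6 = 0.032680 and τ_data = 5/115.9 = 0.043141, so τ_n = 0.075821.
Rearranging for μ₀: μ₀ = (μ_n·τ_n − τ_data·x̄)/τ₀ = (12.5916·0.075821 − 0.043141·16.6) / 0.032680 = 0.238567/0.032680 ≈ 7.3.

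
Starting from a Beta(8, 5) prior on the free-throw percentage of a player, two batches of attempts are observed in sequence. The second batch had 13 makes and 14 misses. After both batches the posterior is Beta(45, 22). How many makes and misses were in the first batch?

Sequential conjugate updates are equivalent to a single update on the pooled data, so total successes = posterior α − prior α and total failures = posterior β − prior β.
Total across both batches: 45−8=37 makes, 22−5=17 misses.
Subtract the second batch: 37−13=24 makes and 17−14=3 misses.

24 makes and 3 misses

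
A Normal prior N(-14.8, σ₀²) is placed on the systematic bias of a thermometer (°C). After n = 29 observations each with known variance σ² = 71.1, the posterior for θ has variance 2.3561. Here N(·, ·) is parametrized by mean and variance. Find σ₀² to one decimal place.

Posterior precision equals prior precision plus data precision: 1/σ_n² = 1/σ₀² + n/σ².
So 1/σ₀² = 1/2.3561 − 29/71.1 = 0.424430 − 0.407876 = 0.016554.
Hence σ₀² = 1/0.016554 ≈ 60.4.

σ₀² = 60.4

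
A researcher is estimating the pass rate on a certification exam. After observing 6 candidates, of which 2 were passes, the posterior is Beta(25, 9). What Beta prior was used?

A Beta(a, b) prior with s successes and f failures in binomial data gives a Beta(a+s, b+f) posterior.
Subtract the data counts: 25−2=23, 9−4=5.

Beta(23, 5)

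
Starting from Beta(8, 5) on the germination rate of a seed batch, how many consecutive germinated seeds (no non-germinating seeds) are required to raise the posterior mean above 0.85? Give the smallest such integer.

k = 21

After k germinated seeds and 0 non-germinating seeds the posterior is Beta(8+k, 5), with mean (8+k)/(8+5+k).
Set (8+k)/(13+k) > 0.85 and solve: k > (0.85·13 − 8)/(1 − 0.85) = 20.333.
The smallest integer exceeding 20.333 is 21, and checking k=21: (29)/(34) = 0.8529 > 0.85.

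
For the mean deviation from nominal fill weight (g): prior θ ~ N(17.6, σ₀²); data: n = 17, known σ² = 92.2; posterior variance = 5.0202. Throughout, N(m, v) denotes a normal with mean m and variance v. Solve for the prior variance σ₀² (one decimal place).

σ₀² = 67.5

For the Normal–Normal model with known σ², precisions add: τ_n = τ₀ + n/σ².
So 1/σ₀² = 1/5.0202 − 17/92.2 = 0.199195 − 0.184382 = 0.014813.
Hence σ₀² = 1/0.014813 ≈ 67.5.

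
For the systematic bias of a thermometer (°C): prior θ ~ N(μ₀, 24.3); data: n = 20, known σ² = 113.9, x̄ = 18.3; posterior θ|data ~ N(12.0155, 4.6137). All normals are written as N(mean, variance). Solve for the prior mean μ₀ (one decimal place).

With known observation variance, the Normal–Normal posterior has precision τ_n = τ₀ + n/σ² and mean μ_n = (τ₀μ₀ + (n/σ²)x̄)/τ_n.
Here τ₀ = 1/24.3 = 0.041152 and τ_data = 20/113.9 = 0.175593, so τ_n = 0.216745.
Rearranging for μ₀: μ₀ = (μ_n·τ_n − τ_data·x̄)/τ₀ = (12.0155·0.216745 − 0.175593·18.3) / 0.041152 = -0.609052/0.041152 ≈ -14.8.

μ₀ = -14.8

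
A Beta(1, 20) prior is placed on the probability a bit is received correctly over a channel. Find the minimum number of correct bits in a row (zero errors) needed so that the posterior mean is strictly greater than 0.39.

k = 12

After k correct bits and 0 errors the posterior is Beta(1+k, 20), with mean (1+k)/(1+20+k).
Set (1+k)/(21+k) > 0.39 and solve: k > (0.39·21 − 1)/(1 − 0.39) = 11.787.
The smallest integer exceeding 11.787 is 12, and checking k=12: (13)/(33) = 0.3939 > 0.39.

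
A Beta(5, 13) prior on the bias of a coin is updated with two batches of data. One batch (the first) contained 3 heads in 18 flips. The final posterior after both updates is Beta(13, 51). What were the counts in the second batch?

5 heads and 23 tails

Because Beta–binomial updating is additive in the counts, the combined data contributed (α_post−α_prior, β_post−β_prior) successes and failures.
Total across both batches: 13−5=8 heads, 51−13=38 tails.
Subtract the first batch: 8−3=5 heads and 38−15=23 tails.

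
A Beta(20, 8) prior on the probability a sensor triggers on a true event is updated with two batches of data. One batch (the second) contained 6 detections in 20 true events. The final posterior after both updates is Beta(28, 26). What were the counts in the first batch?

2 detections and 4 misses

Because Beta–binomial updating is additive in the counts, the combined data contributed (α_post−α_prior, β_post−β_prior) successes and failures.
Total across both batches: 28−20=8 detections, 26−8=18 misses.
Subtract the second batch: 8−6=2 detections and 18−14=4 misses.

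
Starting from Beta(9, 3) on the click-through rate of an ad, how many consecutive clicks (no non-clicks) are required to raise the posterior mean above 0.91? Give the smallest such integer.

After k clicks and 0 non-clicks the posterior is Beta(9+k, 3), with mean (9+k)/(9+3+k).
Set (9+k)/(12+k) > 0.91 and solve: k > (0.91·12 − 9)/(1 − 0.91) = 21.333.
The smallest integer exceeding 21.333 is 22.

k = 22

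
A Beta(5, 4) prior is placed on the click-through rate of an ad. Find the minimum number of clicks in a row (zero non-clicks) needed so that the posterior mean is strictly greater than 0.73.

k = 6

After k clicks and 0 non-clicks the posterior is Beta(5+k, 4), with mean (5+k)/(5+4+k).
Set (5+k)/(9+k) > 0.73 and solve: k > (0.73·9 − 5)/(1 − 0.73) = 5.815.
The smallest integer exceeding 5.815 is 6, and checking k=6: (11)/(15) = 0.7333 > 0.73.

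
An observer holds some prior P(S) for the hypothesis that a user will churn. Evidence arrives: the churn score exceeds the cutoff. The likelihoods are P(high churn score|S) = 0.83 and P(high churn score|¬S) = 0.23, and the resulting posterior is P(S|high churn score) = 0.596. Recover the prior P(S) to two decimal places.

P(S) = 0.29

In odds form, posterior odds = prior odds × likelihood ratio, so prior odds = posterior odds ÷ LR.
Posterior odds = 0.596/(1−0.596) = 1.4752. LR = 0.83/0.23 = 3.6087.
Prior odds = 1.4752/3.6087 = 0.4088, so P(S) = 0.4088/(1+0.4088) ≈ 0.29.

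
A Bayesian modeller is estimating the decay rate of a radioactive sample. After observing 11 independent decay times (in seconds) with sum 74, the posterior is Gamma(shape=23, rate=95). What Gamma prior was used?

For an exponential likelihood with a Gamma(α, β) prior on the rate, n observations with total T give posterior Gamma(α+n, β+T).
So α = 23 − 11 = 12 and β = 95 − 74 = 21.

Gamma(shape=12, rate=21)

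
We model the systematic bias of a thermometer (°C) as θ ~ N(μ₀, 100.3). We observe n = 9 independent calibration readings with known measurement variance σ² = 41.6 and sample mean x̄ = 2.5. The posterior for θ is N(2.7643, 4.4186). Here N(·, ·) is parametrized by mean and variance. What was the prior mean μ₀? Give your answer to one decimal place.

μ₀ = 8.5

With known observation variance, the Normal–Normal posterior has precision τ_n = τ₀ + n/σ² and mean μ_n = (τ₀μ₀ + (n/σ²)x̄)/τ_n.
Here τ₀ = 1/100.3 = 0.009970 and τ_data = 9/41.6 = 0.216346, so τ_n = 0.226316.
Rearranging for μ₀: μ₀ = (μ_n·τ_n − τ_data·x̄)/τ₀ = (2.7643·0.226316 − 0.216346·2.5) / 0.009970 = 0.084740/0.009970 ≈ 8.5.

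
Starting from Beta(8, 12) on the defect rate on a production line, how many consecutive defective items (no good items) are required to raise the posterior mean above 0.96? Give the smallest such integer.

k = 281

After k defective items and 0 good items the posterior is Beta(8+k, 12), with mean (8+k)/(8+12+k).
Set (8+k)/(20+k) > 0.96 and solve: k > (0.96·20 − 8)/(1 − 0.96) = 280.000.
The smallest integer exceeding 280.000 is 281.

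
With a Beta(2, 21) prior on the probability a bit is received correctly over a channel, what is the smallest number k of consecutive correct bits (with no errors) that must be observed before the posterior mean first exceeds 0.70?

After k correct bits and 0 errors the posterior is Beta(2+k, 21), with mean (2+k)/(2+21+k).
Set (2+k)/(23+k) > 0.70 and solve: k > (0.70·23 − 2)/(1 − 0.70) = 47.000.
The smallest integer exceeding 47.000 is 48, and checking k=48: (50)/(71) = 0.7042 > 0.70.

k = 48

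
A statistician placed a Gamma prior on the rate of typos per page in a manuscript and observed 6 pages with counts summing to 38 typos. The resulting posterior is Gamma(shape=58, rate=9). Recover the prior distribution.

A Gamma(α, β) prior (rate parametrization) on a Poisson rate with n observations summing to S gives posterior Gamma(α+S, β+n).
So α = 58 − 38 = 20 and β = 9 − 6 = 3.

Gamma(shape=20, rate=3)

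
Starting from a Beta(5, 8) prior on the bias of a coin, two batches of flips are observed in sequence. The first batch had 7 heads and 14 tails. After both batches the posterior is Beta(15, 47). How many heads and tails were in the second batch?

Because Beta–binomial updating is additive in the counts, the combined data contributed (α_post−α_prior, β_post−β_prior) successes and failures.
Total across both batches: 15−5=10 heads, 47−8=39 tails.
Subtract the first batch: 10−7=3 heads and 39−14=25 tails.

3 heads and 25 tails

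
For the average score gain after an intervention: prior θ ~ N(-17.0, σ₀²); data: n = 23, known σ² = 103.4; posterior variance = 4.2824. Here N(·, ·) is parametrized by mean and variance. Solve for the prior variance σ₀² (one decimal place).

σ₀² = 90.3

For the Normal–Normal model with known σ², precisions add: τ_n = τ₀ + n/σ².
So 1/σ₀² = 1/4.2824 − 23/103.4 = 0.233514 − 0.222437 = 0.011077.
Hence σ₀² = 1/0.011077 ≈ 90.3.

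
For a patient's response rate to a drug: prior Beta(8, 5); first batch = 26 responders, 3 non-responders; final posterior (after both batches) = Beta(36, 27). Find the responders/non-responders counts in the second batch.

2 responders and 19 non-responders

Sequential conjugate updates are equivalent to a single update on the pooled data, so total successes = posterior α − prior α and total failures = posterior β − prior β.
Total across both batches: 36−8=28 responders, 27−5=22 non-responders.
Subtract the first batch: 28−26=2 responders and 22−3=19 non-responders.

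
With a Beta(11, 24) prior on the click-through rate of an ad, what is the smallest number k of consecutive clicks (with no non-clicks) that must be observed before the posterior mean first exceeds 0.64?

k = 32

After k clicks and 0 non-clicks the posterior is Beta(11+k, 24), with mean (11+k)/(11+24+k).
Set (11+k)/(35+k) > 0.64 and solve: k > (0.64·35 − 11)/(1 − 0.64) = 31.667.
The smallest integer exceeding 31.667 is 32.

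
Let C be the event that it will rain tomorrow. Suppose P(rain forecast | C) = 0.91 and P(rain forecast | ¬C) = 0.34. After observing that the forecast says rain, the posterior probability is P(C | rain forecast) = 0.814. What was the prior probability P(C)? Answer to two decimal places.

Bayes' rule in odds form gives O(C|E) = O(C)·[P(E|C)/P(E|¬C)], hence O(C) = O(C|E)/LR.
Posterior odds = 0.814/(1−0.814) = 4.3763. LR = 0.91/0.34 = 2.6765.
Prior odds = 4.3763/2.6765 = 1.6351, so P(C) = 1.6351/(1+1.6351) ≈ 0.62.

P(C) = 0.62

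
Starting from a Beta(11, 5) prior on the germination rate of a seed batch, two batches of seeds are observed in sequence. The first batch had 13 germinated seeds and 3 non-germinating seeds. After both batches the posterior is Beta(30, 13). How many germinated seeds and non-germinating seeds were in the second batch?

6 germinated seeds and 5 non-germinating seeds

Because Beta–binomial updating is additive in the counts, the combined data contributed (α_post−α_prior, β_post−β_prior) successes and failures.
Total across both batches: 30−11=19 germinated seeds, 13−5=8 non-germinating seeds.
Subtract the first batch: 19−13=6 germinated seeds and 8−3=5 non-germinating seeds.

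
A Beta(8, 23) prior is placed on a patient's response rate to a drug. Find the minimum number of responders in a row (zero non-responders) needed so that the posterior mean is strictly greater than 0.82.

After k responders and 0 non-responders the posterior is Beta(8+k, 23), with mean (8+k)/(8+23+k).
Set (8+k)/(31+k) > 0.82 and solve: k > (0.82·31 − 8)/(1 − 0.82) = 96.778.
The smallest integer exceeding 96.778 is 97, and checking k=97: (105)/(128) = 0.8203 > 0.82.

k = 97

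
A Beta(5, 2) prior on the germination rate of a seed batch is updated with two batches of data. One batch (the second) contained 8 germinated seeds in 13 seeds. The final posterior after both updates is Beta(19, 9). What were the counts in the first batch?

6 germinated seeds and 2 non-germinating seeds

Because Beta–binomial updating is additive in the counts, the combined data contributed (α_post−α_prior, β_post−β_prior) successes and failures.
Total across both batches: 19−5=14 germinated seeds, 9−2=7 non-germinating seeds.
Subtract the second batch: 14−8=6 germinated seeds and 7−5=2 non-germinating seeds.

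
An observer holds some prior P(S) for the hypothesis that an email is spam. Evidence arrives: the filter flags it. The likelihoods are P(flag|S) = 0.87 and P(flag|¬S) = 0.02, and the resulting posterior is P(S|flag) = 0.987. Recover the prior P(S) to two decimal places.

In odds form, posterior odds = prior odds × likelihood ratio, so prior odds = posterior odds ÷ LR.
Posterior odds = 0.987/(1−0.987) = 75.9231. LR = 0.87/0.02 = 43.5000.
Prior odds = 75.9231/43.5000 = 1.7454, so P(S) = 1.7454/(1+1.7454) ≈ 0.64.

P(S) = 0.64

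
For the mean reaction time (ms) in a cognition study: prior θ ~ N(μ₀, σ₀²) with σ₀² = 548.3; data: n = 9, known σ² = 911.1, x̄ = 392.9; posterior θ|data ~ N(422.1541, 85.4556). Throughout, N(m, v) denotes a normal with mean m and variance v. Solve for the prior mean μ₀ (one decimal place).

With known observation variance, the Normal–Normal posterior has precision τ_n = τ₀ + n/σ² and mean μ_n = (τ₀μ₀ + (n/σ²)x̄)/τ_n.
Here τ₀ = 1/548.3 = 0.001824 and τ_data = 9/911.1 = 0.009878, so τ_n = 0.011702.
Rearranging for μ₀: μ₀ = (μ_n·τ_n − τ_data·x̄)/τ₀ = (422.1541·0.011702 − 0.009878·392.9) / 0.001824 = 1.058981/0.001824 ≈ 580.6.

μ₀ = 580.6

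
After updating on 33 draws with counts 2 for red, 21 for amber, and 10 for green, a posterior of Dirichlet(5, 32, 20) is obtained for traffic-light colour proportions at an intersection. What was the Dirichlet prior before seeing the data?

Dirichlet(3, 11, 10)

For a Dirichlet(α) prior with multinomial counts c, the posterior is Dirichlet(α + c) componentwise.
Subtract each count from the matching posterior parameter: 5−2=3, 32−21=11, 20−10=10.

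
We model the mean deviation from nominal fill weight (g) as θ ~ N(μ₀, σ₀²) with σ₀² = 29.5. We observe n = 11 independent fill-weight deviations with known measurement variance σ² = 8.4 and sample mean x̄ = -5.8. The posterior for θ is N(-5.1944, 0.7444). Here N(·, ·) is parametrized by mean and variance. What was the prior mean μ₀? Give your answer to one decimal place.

μ₀ = 18.2

The posterior mean is a precision-weighted average: μ_n = (τ₀μ₀ + τ_data·x̄)/(τ₀+τ_data), with τ₀=1/σ₀² and τ_data=n/σ².
Here τ₀ = 1/29.5 = 0.033898 and τ_data = 11/8.4 = 1.309524, so τ_n = 1.343422.
Rearranging for μ₀: μ₀ = (μ_n·τ_n − τ_data·x̄)/τ₀ = (-5.1944·1.343422 − 1.309524·-5.8) / 0.033898 = 0.616968/0.033898 ≈ 18.2.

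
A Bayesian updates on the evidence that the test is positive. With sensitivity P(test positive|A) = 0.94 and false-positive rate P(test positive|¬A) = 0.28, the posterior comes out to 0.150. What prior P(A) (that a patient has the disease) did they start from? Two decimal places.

Bayes' rule in odds form gives O(A|E) = O(A)·[P(E|A)/P(E|¬A)], hence O(A) = O(A|E)/LR.
Posterior odds = 0.150/(1−0.150) = 0.1765. LR = 0.94/0.28 = 3.3571.
Prior odds = 0.1765/3.3571 = 0.0526, so P(A) = 0.0526/(1+0.0526) ≈ 0.05.

P(A) = 0.05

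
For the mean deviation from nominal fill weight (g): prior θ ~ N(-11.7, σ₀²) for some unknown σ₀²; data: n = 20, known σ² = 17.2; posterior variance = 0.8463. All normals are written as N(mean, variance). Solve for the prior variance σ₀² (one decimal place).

For the Normal–Normal model with known σ², precisions add: τ_n = τ₀ + n/σ².
So 1/σ₀² = 1/0.8463 − 20/17.2 = 1.181614 − 1.162791 = 0.018823.
Hence σ₀² = 1/0.018823 ≈ 53.1.

σ₀² = 53.1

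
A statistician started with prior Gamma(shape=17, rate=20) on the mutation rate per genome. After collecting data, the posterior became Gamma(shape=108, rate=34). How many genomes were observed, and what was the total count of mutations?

n = 14 genomes with total 91 mutations

Gamma–Poisson conjugacy: posterior shape = α + Σxᵢ, posterior rate = β + n.
Matching: Σxᵢ = 108 − 17 = 91 and n = 34 − 20 = 14.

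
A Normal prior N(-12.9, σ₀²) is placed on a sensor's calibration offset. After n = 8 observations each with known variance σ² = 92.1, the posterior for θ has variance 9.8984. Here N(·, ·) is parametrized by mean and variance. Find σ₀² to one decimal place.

σ₀² = 70.6

Posterior precision equals prior precision plus data precision: 1/σ_n² = 1/σ₀² + n/σ².
So 1/σ₀² = 1/9.8984 − 8/92.1 = 0.101026 − 0.086862 = 0.014164.
Hence σ₀² = 1/0.014164 ≈ 70.6.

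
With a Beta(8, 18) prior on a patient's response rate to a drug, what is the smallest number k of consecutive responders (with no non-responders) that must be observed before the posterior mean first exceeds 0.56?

After k responders and 0 non-responders the posterior is Beta(8+k, 18), with mean (8+k)/(8+18+k).
Set (8+k)/(26+k) > 0.56 and solve: k > (0.56·26 − 8)/(1 − 0.56) = 14.909.
The smallest integer exceeding 14.909 is 15.

k = 15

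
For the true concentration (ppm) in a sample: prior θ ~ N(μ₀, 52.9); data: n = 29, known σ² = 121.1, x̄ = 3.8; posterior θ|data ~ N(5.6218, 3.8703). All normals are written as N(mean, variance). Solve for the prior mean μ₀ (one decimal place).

The posterior mean is a precision-weighted average: μ_n = (τ₀μ₀ + τ_data·x̄)/(τ₀+τ_data), with τ₀=1/σ₀² and τ_data=n/σ².
Here τ₀ = 1/52.9 = 0.018904 and τ_data = 29/121.1 = 0.239472, so τ_n = 0.258376.
Rearranging for μ₀: μ₀ = (μ_n·τ_n − τ_data·x̄)/τ₀ = (5.6218·0.258376 − 0.239472·3.8) / 0.018904 = 0.542545/0.018904 ≈ 28.7.

μ₀ = 28.7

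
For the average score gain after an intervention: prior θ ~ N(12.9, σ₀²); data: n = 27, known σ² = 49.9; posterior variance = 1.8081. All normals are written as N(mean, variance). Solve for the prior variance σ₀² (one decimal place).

For the Normal–Normal model with known σ², precisions add: τ_n = τ₀ + n/σ².
So 1/σ₀² = 1/1.8081 − 27/49.9 = 0.553067 − 0.541082 = 0.011985.
Hence σ₀² = 1/0.011985 ≈ 83.4.

σ₀² = 83.4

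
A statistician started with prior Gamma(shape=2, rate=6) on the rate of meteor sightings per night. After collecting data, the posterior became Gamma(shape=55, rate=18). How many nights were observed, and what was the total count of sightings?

n = 12 nights with total 53 sightings

Gamma–Poisson conjugacy: posterior shape = α + Σxᵢ, posterior rate = β + n.
Matching: Σxᵢ = 55 − 2 = 53 and n = 18 − 6 = 12.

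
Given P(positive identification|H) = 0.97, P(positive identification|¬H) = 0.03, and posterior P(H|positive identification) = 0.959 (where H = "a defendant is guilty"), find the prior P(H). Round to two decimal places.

In odds form, posterior odds = prior odds × likelihood ratio, so prior odds = posterior odds ÷ LR.
Posterior odds = 0.959/(1−0.959) = 23.3902. LR = 0.97/0.03 = 32.3333.
Prior odds = 23.3902/32.3333 = 0.7234, so P(H) = 0.7234/(1+0.7234) ≈ 0.42.

P(H) = 0.42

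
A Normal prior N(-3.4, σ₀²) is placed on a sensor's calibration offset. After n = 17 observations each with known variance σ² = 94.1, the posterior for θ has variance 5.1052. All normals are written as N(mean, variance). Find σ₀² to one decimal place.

σ₀² = 65.7

For the Normal–Normal model with known σ², precisions add: τ_n = τ₀ + n/σ².
So 1/σ₀² = 1/5.1052 − 17/94.1 = 0.195879 − 0.180659 = 0.015220.
Hence σ₀² = 1/0.015220 ≈ 65.7.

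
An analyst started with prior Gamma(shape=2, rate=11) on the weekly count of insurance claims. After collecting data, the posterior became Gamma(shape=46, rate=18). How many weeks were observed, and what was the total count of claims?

n = 7 weeks with total 44 claims

Gamma–Poisson conjugacy: posterior shape = α + Σxᵢ, posterior rate = β + n.
Matching: Σxᵢ = 46 − 2 = 44 and n = 18 − 11 = 7.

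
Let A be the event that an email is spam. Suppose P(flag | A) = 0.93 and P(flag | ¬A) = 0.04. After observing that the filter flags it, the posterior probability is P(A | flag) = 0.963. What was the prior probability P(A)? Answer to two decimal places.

Bayes' rule in odds form gives O(A|E) = O(A)·[P(E|A)/P(E|¬A)], hence O(A) = O(A|E)/LR.
Posterior odds = 0.963/(1−0.963) = 26.0270. LR = 0.93/0.04 = 23.2500.
Prior odds = 26.0270/23.2500 = 1.1194, so P(A) = 1.1194/(1+1.1194) ≈ 0.53.

P(A) = 0.53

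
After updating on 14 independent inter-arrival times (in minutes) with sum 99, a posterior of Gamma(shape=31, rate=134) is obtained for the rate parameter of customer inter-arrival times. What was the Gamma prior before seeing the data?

Gamma(shape=17, rate=35)

Gamma–exponential conjugacy: posterior shape = α + n, posterior rate = β + Σtᵢ.
So α = 31 − 14 = 17 and β = 134 − 99 = 35.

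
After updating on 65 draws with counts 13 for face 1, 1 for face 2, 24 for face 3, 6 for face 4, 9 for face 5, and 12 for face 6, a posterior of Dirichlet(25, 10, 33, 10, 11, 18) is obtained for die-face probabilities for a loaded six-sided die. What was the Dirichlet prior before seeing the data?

Dirichlet(12, 9, 9, 4, 2, 6)

For a Dirichlet(α) prior with multinomial counts c, the posterior is Dirichlet(α + c) componentwise.
Subtract each count from the matching posterior parameter: 25−13=12, 10−1=9, 33−24=9, 10−6=4, 11−9=2, 18−12=6.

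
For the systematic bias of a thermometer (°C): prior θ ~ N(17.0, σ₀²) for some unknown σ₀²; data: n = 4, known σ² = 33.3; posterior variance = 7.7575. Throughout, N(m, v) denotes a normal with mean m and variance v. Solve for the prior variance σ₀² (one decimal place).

For the Normal–Normal model with known σ², precisions add: τ_n = τ₀ + n/σ².
So 1/σ₀² = 1/7.7575 − 4/33.3 = 0.128908 − 0.120120 = 0.008788.
Hence σ₀² = 1/0.008788 ≈ 113.8.

σ₀² = 113.8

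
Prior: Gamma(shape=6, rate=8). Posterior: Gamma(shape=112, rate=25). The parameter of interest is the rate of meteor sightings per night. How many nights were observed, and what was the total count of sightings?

n = 17 nights with total 106 sightings

A Gamma(α, β) prior (rate parametrization) on a Poisson rate with n observations summing to S gives posterior Gamma(α+S, β+n).
Matching: Σxᵢ = 112 − 6 = 106 and n = 25 − 8 = 17.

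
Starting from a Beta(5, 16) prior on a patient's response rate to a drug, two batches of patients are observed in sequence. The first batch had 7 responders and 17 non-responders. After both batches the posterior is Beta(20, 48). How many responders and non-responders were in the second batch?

8 responders and 15 non-responders

Sequential conjugate updates are equivalent to a single update on the pooled data, so total successes = posterior α − prior α and total failures = posterior β − prior β.
Total across both batches: 20−5=15 responders, 48−16=32 non-responders.
Subtract the first batch: 15−7=8 responders and 32−17=15 non-responders.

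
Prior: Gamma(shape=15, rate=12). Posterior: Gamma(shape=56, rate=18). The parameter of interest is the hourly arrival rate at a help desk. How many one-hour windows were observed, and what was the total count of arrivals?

n = 6 one-hour windows with total 41 arrivals

Gamma–Poisson conjugacy: posterior shape = α + Σxᵢ, posterior rate = β + n.
Matching: Σxᵢ = 56 − 15 = 41 and n = 18 − 12 = 6.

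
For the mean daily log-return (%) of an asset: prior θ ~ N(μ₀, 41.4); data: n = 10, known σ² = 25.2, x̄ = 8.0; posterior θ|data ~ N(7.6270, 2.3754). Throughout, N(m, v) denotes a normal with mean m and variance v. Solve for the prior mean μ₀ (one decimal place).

μ₀ = 1.5

With known observation variance, the Normal–Normal posterior has precision τ_n = τ₀ + n/σ² and mean μ_n = (τ₀μ₀ + (n/σ²)x̄)/τ_n.
Here τ₀ = 1/41.4 = 0.024155 and τ_data = 10/25.2 = 0.396825, so τ_n = 0.420980.
Rearranging for μ₀: μ₀ = (μ_n·τ_n − τ_data·x̄)/τ₀ = (7.6270·0.420980 − 0.396825·8.0) / 0.024155 = 0.036214/0.024155 ≈ 1.5.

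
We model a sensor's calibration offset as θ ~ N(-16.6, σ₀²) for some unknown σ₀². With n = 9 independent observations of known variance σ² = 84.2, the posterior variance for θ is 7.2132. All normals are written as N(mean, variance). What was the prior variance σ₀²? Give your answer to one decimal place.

Posterior precision equals prior precision plus data precision: 1/σ_n² = 1/σ₀² + n/σ².
So 1/σ₀² = 1/7.2132 − 9/84.2 = 0.138635 − 0.106888 = 0.031747.
Hence σ₀² = 1/0.031747 ≈ 31.5.

σ₀² = 31.5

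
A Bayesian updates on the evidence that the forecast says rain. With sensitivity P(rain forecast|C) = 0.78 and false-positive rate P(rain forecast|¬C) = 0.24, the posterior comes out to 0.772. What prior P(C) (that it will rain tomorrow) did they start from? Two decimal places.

P(C) = 0.51

Bayes' rule in odds form gives O(C|E) = O(C)·[P(E|C)/P(E|¬C)], hence O(C) = O(C|E)/LR.
Posterior odds = 0.772/(1−0.772) = 3.3860. LR = 0.78/0.24 = 3.2500.
Prior odds = 3.3860/3.2500 = 1.0418, so P(C) = 1.0418/(1+1.0418) ≈ 0.51.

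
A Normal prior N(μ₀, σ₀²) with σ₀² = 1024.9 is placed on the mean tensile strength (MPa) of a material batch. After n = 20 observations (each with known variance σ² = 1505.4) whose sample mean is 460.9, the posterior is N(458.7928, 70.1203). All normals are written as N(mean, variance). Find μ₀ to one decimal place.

μ₀ = 430.1

With known observation variance, the Normal–Normal posterior has precision τ_n = τ₀ + n/σ² and mean μ_n = (τ₀μ₀ + (n/σ²)x̄)/τ_n.
Here τ₀ = 1/1024.9 = 0.000976 and τ_data = 20/1505.4 = 0.013286, so τ_n = 0.014262.
Rearranging for μ₀: μ₀ = (μ_n·τ_n − τ_data·x̄)/τ₀ = (458.7928·0.014262 − 0.013286·460.9) / 0.000976 = 0.419786/0.000976 ≈ 430.1.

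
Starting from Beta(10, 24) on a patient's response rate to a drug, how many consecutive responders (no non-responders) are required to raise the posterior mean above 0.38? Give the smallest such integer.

After k responders and 0 non-responders the posterior is Beta(10+k, 24), with mean (10+k)/(10+24+k).
Set (10+k)/(34+k) > 0.38 and solve: k > (0.38·34 − 10)/(1 − 0.38) = 4.710.
The smallest integer exceeding 4.710 is 5, and checking k=5: (15)/(39) = 0.3846 > 0.38.

k = 5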